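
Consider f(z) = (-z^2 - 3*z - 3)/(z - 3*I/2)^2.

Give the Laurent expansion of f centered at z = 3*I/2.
(-3/4 - 9*I/2)/(z - 3*I/2)^2 + (-3 - 3*I)/(z - 3*I/2) - 1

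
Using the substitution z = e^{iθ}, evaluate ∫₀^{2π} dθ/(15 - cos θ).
Call the integral J. The integrand is 2π-periodic and we integrate over a full period, so shifting θ does not change the value (θ → θ + π flips the sign of the trig term). Hence
  J = ∫₀^{2π} dθ/(15 + cos θ).
Put z = e^{iθ}: then cos θ = (z + 1/z)/2, dθ = dz/(iz), and z runs once counterclockwise around |z| = 1:
  J = ∮_{|z|=1} 1/(15 + (z + 1/z)/2) · dz/(iz) = (2/i) ∮_{|z|=1} dz/(z^2 + 30*z + 1).
The roots of z^2 + 30*z + 1 are z = (-15 ± sqrt(15^2 - 1^2)), with sqrt(224) = 4*sqrt(14); their product is 1, so only z₊ = -15 + 4*sqrt(14) lies inside the unit circle (z₋ = -15 - 4*sqrt(14) lies outside).
z₊ is a simple zero of q(z) = z^2 + 30*z + 1, so Res(1/q, z₊) = 1/q'(z₊) with q'(z) = 2*z + 30; and q'(z₊) = (z₊ - z₋) = 8*sqrt(14).
Therefore J = (2/i) · 2πi · 1/(8*sqrt(14)) = 2*pi/(4*sqrt(14)) = sqrt(14)*pi/28

Final answer: sqrt(14)*pi/28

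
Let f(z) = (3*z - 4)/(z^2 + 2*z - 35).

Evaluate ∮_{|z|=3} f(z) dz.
0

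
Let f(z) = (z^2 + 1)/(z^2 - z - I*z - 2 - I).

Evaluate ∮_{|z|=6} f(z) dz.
By the residue theorem, ∮_C f(z) dz = 2πi · (sum of the residues of f at the poles inside |z| = 6).

The denominator factors as (z + 1)*(z - 2 - I), so the singularities of f are simple poles at z = -1, z = 2 + I.
  |-1|² = 1 < 36 = 6², so this pole is inside the contour.
  |2 + I|² = 5 < 36 = 6², so this pole is inside the contour.

With P(z) = z^2 + 1 and Q(z) = z^2 - z - I*z - 2 - I, each pole is simple, so Res(f, z₀) = P(z₀)/Q'(z₀) with Q'(z) = 2*z - 1 - I.
  Res(f, -1) = P(-1)/Q'(-1) = (2)/(-3 - I) = -3/5 + I/5
  Res(f, 2 + I) = P(2 + I)/Q'(2 + I) = (4 + 4*I)/(3 + I) = 8/5 + 4*I/5

Sum of residues inside C: 1 + I
∮_C f(z) dz = 2πi · (1 + I) = pi*(-2 + 2*I)

Final answer: pi*(-2 + 2*I)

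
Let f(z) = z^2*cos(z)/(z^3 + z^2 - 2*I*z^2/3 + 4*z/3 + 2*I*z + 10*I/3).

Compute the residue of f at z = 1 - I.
Write f(z) = P(z)/Q(z) with P(z) = z^2*cos(z) and Q(z) = z^3 + z^2 - 2*I*z^2/3 + 4*z/3 + 2*I*z + 10*I/3.
The denominator factors as Q(z) = (z - 1 + I)*(z + 1 + I/3)*(z + 1 - 2*I), so z = 1 - I is a simple zero of Q and P is analytic there; z = 1 - I is therefore a simple pole and
  Res(f, z₀) = P(z₀)/Q'(z₀).

Q'(z) = 3*z^2 + 2*z - 4*I*z/3 + 4/3 + 2*I, so Q'(1 - I) = 2 - 22*I/3.
P(1 - I) = -2*I*cos(1 - I).

Res(f, 1 - I) = (-2*I*cos(1 - I))/(2 - 22*I/3) = (33/130 - 9*I/130)*cos(1 - I)

Final answer: (33/130 - 9*I/130)*cos(1 - I)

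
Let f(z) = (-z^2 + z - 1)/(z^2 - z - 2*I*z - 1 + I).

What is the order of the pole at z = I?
Factor the denominator:
  z^2 - z - 2*I*z - 1 + I = (z - I)*(z - 1 - I)

The numerator P(z) = -z^2 + z - 1 has P(I) = I ≠ 0, so no factor of (z - I) cancels.
Near z = I we can therefore write f(z) = g(z)/(z - I) with g analytic at I and g(I) ≠ 0 (g is the numerator divided by the remaining denominator factors).

Hence z = I is a pole of order 1.

Final answer: 1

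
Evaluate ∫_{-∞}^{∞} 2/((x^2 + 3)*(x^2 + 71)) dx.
pi*(-3*sqrt(71) + 71*sqrt(3))/7242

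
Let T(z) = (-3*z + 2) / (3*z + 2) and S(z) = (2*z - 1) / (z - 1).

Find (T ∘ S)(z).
(-4*z + 1)/(8*z - 5)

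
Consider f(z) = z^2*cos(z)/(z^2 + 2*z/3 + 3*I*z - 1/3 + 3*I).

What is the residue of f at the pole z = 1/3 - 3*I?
Write f(z) = P(z)/Q(z) with P(z) = z^2*cos(z) and Q(z) = z^2 + 2*z/3 + 3*I*z - 1/3 + 3*I.
The denominator factors as Q(z) = (z + 1)*(z - 1/3 + 3*I), so z = 1/3 - 3*I is a simple zero of Q and P is analytic there; z = 1/3 - 3*I is therefore a simple pole and
  Res(f, z₀) = P(z₀)/Q'(z₀).

Q'(z) = 2*z + 2/3 + 3*I, so Q'(1/3 - 3*I) = 4/3 - 3*I.
P(1/3 - 3*I) = (-80/9 - 2*I)*cos(1/3 - 3*I).

Res(f, 1/3 - 3*I) = ((-80/9 - 2*I)*cos(1/3 - 3*I))/(4/3 - 3*I) = (-158/291 - 264*I/97)*cos(1/3 - 3*I)

Final answer: (-158/291 - 264*I/97)*cos(1/3 - 3*I)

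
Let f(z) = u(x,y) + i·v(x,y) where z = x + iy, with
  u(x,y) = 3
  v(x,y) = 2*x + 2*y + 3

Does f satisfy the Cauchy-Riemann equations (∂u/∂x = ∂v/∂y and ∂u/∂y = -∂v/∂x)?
∂u/∂x = 0
∂v/∂y = 2
∂u/∂y = 0
∂v/∂x = 2
∂u/∂x ≠ ∂v/∂y and ∂u/∂y ≠ -∂v/∂x; the Cauchy-Riemann equations are not satisfied, so f is not analytic.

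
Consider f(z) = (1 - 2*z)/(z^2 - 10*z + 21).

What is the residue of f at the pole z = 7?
Write f(z) = P(z)/Q(z) with P(z) = 1 - 2*z and Q(z) = z^2 - 10*z + 21.
The denominator factors as Q(z) = (z - 7)*(z - 3), so z = 7 is a simple zero of Q and P is analytic there; z = 7 is therefore a simple pole and
  Res(f, z₀) = P(z₀)/Q'(z₀).

Q'(z) = 2*z - 10, so Q'(7) = 4.
P(7) = -13.

Res(f, 7) = (-13)/(4) = -13/4

Final answer: -13/4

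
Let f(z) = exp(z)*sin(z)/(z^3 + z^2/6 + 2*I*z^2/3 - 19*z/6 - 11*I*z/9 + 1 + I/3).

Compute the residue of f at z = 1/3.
Write f(z) = P(z)/Q(z) with P(z) = exp(z)*sin(z) and Q(z) = z^3 + z^2/6 + 2*I*z^2/3 - 19*z/6 - 11*I*z/9 + 1 + I/3.
The denominator factors as Q(z) = (z - 1/3)*(z - 3/2)*(z + 2 + 2*I/3), so z = 1/3 is a simple zero of Q and P is analytic there; z = 1/3 is therefore a simple pole and
  Res(f, z₀) = P(z₀)/Q'(z₀).

Q'(z) = 3*z^2 + z/3 + 4*I*z/3 - 19/6 - 11*I/9, so Q'(1/3) = -49/18 - 7*I/9.
P(1/3) = exp(1/3)*sin(1/3).

Res(f, 1/3) = (exp(1/3)*sin(1/3))/(-49/18 - 7*I/9) = (-18/53 + 36*I/371)*exp(1/3)*sin(1/3)

Final answer: (-18/53 + 36*I/371)*exp(1/3)*sin(1/3)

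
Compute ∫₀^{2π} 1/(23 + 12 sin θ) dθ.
Call the integral J. The integrand is 2π-periodic and we integrate over a full period, so shifting θ does not change the value (θ → θ + π/2 turns sin θ into cos θ). Hence
  J = ∫₀^{2π} dθ/(23 + 12 cos θ).
Put z = e^{iθ}: then cos θ = (z + 1/z)/2, dθ = dz/(iz), and z runs once counterclockwise around |z| = 1:
  J = ∮_{|z|=1} 1/(23 + 12*(z + 1/z)/2) · dz/(iz) = (2/i) ∮_{|z|=1} dz/(12*z^2 + 46*z + 12).
The roots of 12*z^2 + 46*z + 12 are z = (-23 ± sqrt(23^2 - 12^2))/12, with sqrt(385) = sqrt(385); their product is 1, so only z₊ = -23/12 + sqrt(385)/12 lies inside the unit circle (z₋ = -23/12 - sqrt(385)/12 lies outside).
z₊ is a simple zero of q(z) = 12*z^2 + 46*z + 12, so Res(1/q, z₊) = 1/q'(z₊) with q'(z) = 24*z + 46; and q'(z₊) = 12*(z₊ - z₋) = 2*sqrt(385).
Therefore J = (2/i) · 2πi · 1/(2*sqrt(385)) = 2*pi/(sqrt(385)) = 2*sqrt(385)*pi/385

Final answer: 2*sqrt(385)*pi/385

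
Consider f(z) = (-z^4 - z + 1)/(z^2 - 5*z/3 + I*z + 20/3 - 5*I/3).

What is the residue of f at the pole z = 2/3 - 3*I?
Write f(z) = P(z)/Q(z) with P(z) = -z^4 - z + 1 and Q(z) = z^2 - 5*z/3 + I*z + 20/3 - 5*I/3.
The denominator factors as Q(z) = (z - 2/3 + 3*I)*(z - 1 - 2*I), so z = 2/3 - 3*I is a simple zero of Q and P is analytic there; z = 2/3 - 3*I is therefore a simple pole and
  Res(f, z₀) = P(z₀)/Q'(z₀).

Q'(z) = 2*z - 5/3 + I, so Q'(2/3 - 3*I) = -1/3 - 5*I.
P(2/3 - 3*I) = -4606/81 - 589*I/9.

Res(f, 2/3 - 3*I) = (-4606/81 - 589*I/9)/(-1/3 - 5*I) = 84121/6102 - 21263*I/2034

Final answer: 84121/6102 - 21263*I/2034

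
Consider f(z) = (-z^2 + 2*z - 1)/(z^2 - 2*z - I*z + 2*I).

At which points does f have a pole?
The singularities of f are the zeros of the denominator. Factoring,
  z^2 - 2*z - I*z + 2*I = (z - I)*(z - 2)
so the candidates are z = I, z = 2.

Check the numerator P(z) = -z^2 + 2*z - 1 at each one:
  P(I) = 2*I ≠ 0, so z = I is a (simple) pole.
  P(2) = -1 ≠ 0, so z = 2 is a (simple) pole.

Poles of f: {I, 2}

Final answer: {I, 2}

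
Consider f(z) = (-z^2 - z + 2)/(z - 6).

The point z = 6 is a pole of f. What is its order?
1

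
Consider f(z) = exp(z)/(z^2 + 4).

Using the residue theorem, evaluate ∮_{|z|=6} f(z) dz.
pi*exp(2*I)/2 - pi*exp(-2*I)/2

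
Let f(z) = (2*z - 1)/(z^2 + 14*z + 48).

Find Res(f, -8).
17/2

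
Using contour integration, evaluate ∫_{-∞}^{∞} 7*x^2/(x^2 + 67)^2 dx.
Let f(z) = 7*z^2/(z^2 + 67)^2. The denominator has no real zeros and deg Q - deg P = 2 ≥ 2, so the integral of f over the upper semicircle |z| = R tends to 0 as R → ∞. Closing the contour in the upper half-plane,
  ∫_{-∞}^{∞} f(x) dx = 2πi · Σ Res(f, z_k)  over the poles with Im z_k > 0.

Zeros of the denominator: z^2 + 67 = 0 gives z = ±sqrt(67)*I.
Upper half-plane: z = sqrt(67)*I (a pole of order 2).

Write f(z) = g(z)/(z - sqrt(67)*I)^2 with g(z) = 7*z^2/(z + sqrt(67)*I)^2. For a double pole, Res(f, z₀) = g'(z₀):
  g'(z) = 14*sqrt(67)*I*z/(z + sqrt(67)*I)^3
  Res(f, sqrt(67)*I) = g'(sqrt(67)*I) = -7*sqrt(67)*I/268

∫_{-∞}^{∞} f(x) dx = 2πi · (-7*sqrt(67)*I/268) = 7*sqrt(67)*pi/134

Final answer: 7*sqrt(67)*pi/134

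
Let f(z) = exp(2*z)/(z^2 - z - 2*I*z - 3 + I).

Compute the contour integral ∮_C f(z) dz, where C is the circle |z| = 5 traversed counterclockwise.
2*I*pi*exp(4 + 2*I)/3 - 2*I*pi*exp(-2 + 2*I)/3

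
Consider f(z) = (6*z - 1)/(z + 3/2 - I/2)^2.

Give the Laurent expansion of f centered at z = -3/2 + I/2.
(-10 + 3*I)/(z + 3/2 - I/2)^2 + 6/(z + 3/2 - I/2)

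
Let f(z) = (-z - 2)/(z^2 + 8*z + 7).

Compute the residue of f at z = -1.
-1/6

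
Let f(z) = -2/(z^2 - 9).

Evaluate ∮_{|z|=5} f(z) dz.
0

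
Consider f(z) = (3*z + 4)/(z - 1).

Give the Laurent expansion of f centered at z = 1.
7/(z - 1) + 3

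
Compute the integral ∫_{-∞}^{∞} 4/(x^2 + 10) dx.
2*sqrt(10)*pi/5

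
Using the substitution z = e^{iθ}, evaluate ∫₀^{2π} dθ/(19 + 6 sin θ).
Call the integral J. The integrand is 2π-periodic and we integrate over a full period, so shifting θ does not change the value (θ → θ + π/2 turns sin θ into cos θ). Hence
  J = ∫₀^{2π} dθ/(19 + 6 cos θ).
Put z = e^{iθ}: then cos θ = (z + 1/z)/2, dθ = dz/(iz), and z runs once counterclockwise around |z| = 1:
  J = ∮_{|z|=1} 1/(19 + 6*(z + 1/z)/2) · dz/(iz) = (2/i) ∮_{|z|=1} dz/(6*z^2 + 38*z + 6).
The roots of 6*z^2 + 38*z + 6 are z = (-19 ± sqrt(19^2 - 6^2))/6, with sqrt(325) = 5*sqrt(13); their product is 1, so only z₊ = -19/6 + 5*sqrt(13)/6 lies inside the unit circle (z₋ = -19/6 - 5*sqrt(13)/6 lies outside).
z₊ is a simple zero of q(z) = 6*z^2 + 38*z + 6, so Res(1/q, z₊) = 1/q'(z₊) with q'(z) = 12*z + 38; and q'(z₊) = 6*(z₊ - z₋) = 10*sqrt(13).
Therefore J = (2/i) · 2πi · 1/(10*sqrt(13)) = 2*pi/(5*sqrt(13)) = 2*sqrt(13)*pi/65

Final answer: 2*sqrt(13)*pi/65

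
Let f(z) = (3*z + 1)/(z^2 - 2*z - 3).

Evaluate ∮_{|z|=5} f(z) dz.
By the residue theorem, ∮_C f(z) dz = 2πi · (sum of the residues of f at the poles inside |z| = 5).

The denominator factors as (z + 1)*(z - 3), so the singularities of f are simple poles at z = -1, z = 3.
  |-1|² = 1 < 25 = 5², so this pole is inside the contour.
  |3|² = 9 < 25 = 5², so this pole is inside the contour.

With P(z) = 3*z + 1 and Q(z) = z^2 - 2*z - 3, each pole is simple, so Res(f, z₀) = P(z₀)/Q'(z₀) with Q'(z) = 2*z - 2.
  Res(f, -1) = P(-1)/Q'(-1) = (-2)/(-4) = 1/2
  Res(f, 3) = P(3)/Q'(3) = (10)/(4) = 5/2

Sum of residues inside C: 3
∮_C f(z) dz = 2πi · (3) = 6*I*pi

Final answer: 6*I*pi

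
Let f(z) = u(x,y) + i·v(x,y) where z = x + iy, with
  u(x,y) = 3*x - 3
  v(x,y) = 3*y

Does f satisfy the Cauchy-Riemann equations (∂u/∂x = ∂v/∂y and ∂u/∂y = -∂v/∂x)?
∂u/∂x = 3
∂v/∂y = 3
∂u/∂y = 0
∂v/∂x = 0
∂u/∂x = ∂v/∂y and ∂u/∂y = -∂v/∂x hold identically; f is analytic.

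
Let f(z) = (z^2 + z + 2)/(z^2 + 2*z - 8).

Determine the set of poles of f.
The singularities of f are the zeros of the denominator. Factoring,
  z^2 + 2*z - 8 = (z + 4)*(z - 2)
so the candidates are z = -4, z = 2.

Check the numerator P(z) = z^2 + z + 2 at each one:
  P(-4) = 14 ≠ 0, so z = -4 is a (simple) pole.
  P(2) = 8 ≠ 0, so z = 2 is a (simple) pole.

Poles of f: {-4, 2}

Final answer: {-4, 2}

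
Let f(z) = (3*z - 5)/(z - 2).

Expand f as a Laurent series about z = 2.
Put w = z - (2), i.e. z = w + 2. The denominator is w, so it suffices to rewrite the numerator in powers of w.

P(z) = 3*z - 5
P(w + 2) = 1 + 3*w

Dividing each term by w:
  f = 1/w + 3

Substituting back w = z - 2:
  f(z) = 1/(z - 2) + 3

The series is finite because the numerator is a polynomial; the negative powers form the principal part, and the coefficient of 1/(z - 2) gives Res(f, 2) = 1.

Final answer: 1/(z - 2) + 3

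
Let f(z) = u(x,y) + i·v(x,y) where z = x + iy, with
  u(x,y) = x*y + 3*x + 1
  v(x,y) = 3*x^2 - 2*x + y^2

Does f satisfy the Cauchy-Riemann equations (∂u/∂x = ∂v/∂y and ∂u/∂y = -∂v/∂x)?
∂u/∂x = y + 3
∂v/∂y = 2*y
∂u/∂y = x
∂v/∂x = 6*x - 2
∂u/∂x ≠ ∂v/∂y and ∂u/∂y ≠ -∂v/∂x; the Cauchy-Riemann equations are not satisfied, so f is not analytic.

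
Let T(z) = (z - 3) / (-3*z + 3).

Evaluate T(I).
-2/3 - I/3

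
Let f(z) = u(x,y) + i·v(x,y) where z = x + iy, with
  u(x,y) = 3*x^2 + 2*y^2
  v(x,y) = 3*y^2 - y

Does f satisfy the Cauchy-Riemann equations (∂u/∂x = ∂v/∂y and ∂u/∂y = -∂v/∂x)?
∂u/∂x = 6*x
∂v/∂y = 6*y - 1
∂u/∂y = 4*y
∂v/∂x = 0
∂u/∂x ≠ ∂v/∂y and ∂u/∂y ≠ -∂v/∂x; the Cauchy-Riemann equations are not satisfied, so f is not analytic.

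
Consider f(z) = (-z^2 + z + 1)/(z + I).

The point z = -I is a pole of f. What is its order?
Factor the denominator:
  z + I = (z + I)

The numerator P(z) = -z^2 + z + 1 has P(-I) = 2 - I ≠ 0, so no factor of (z + I) cancels.
Near z = -I we can therefore write f(z) = g(z)/(z + I) with g analytic at -I and g(-I) ≠ 0 (g is just the numerator).

Hence z = -I is a pole of order 1.

Final answer: 1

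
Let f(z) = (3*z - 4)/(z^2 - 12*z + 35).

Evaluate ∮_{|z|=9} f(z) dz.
By the residue theorem, ∮_C f(z) dz = 2πi · (sum of the residues of f at the poles inside |z| = 9).

The denominator factors as (z - 5)*(z - 7), so the singularities of f are simple poles at z = 5, z = 7.
  |5|² = 25 < 81 = 9², so this pole is inside the contour.
  |7|² = 49 < 81 = 9², so this pole is inside the contour.

With P(z) = 3*z - 4 and Q(z) = z^2 - 12*z + 35, each pole is simple, so Res(f, z₀) = P(z₀)/Q'(z₀) with Q'(z) = 2*z - 12.
  Res(f, 5) = P(5)/Q'(5) = (11)/(-2) = -11/2
  Res(f, 7) = P(7)/Q'(7) = (17)/(2) = 17/2

Sum of residues inside C: 3
∮_C f(z) dz = 2πi · (3) = 6*I*pi

Final answer: 6*I*pi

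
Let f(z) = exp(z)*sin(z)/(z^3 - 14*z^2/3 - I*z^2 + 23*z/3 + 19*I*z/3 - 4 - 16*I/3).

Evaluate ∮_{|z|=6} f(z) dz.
By the residue theorem, ∮_C f(z) dz = 2πi · (sum of the residues of f at the poles inside |z| = 6).

The denominator factors as (z - 1)*(z - 3 + I)*(z - 2/3 - 2*I), so the singularities of f are simple poles at z = 1, z = 3 - I, z = 2/3 + 2*I.
  |1|² = 1 < 36 = 6², so this pole is inside the contour.
  |3 - I|² = 10 < 36 = 6², so this pole is inside the contour.
  |2/3 + 2*I|² = 40/9 < 36 = 6², so this pole is inside the contour.

With P(z) = exp(z)*sin(z) and Q(z) = z^3 - 14*z^2/3 - I*z^2 + 23*z/3 + 19*I*z/3 - 4 - 16*I/3, each pole is simple, so Res(f, z₀) = P(z₀)/Q'(z₀) with Q'(z) = 3*z^2 - 28*z/3 - 2*I*z + 23/3 + 19*I/3.
  Res(f, 1) = P(1)/Q'(1) = (exp(1)*sin(1))/(4/3 + 13*I/3) = exp(1)*(12/185 - 39*I/185)*sin(1)
  Res(f, 3 - I) = P(3 - I)/Q'(3 - I) = (exp(3 - I)*sin(3 - I))/(5/3 - 25*I/3) = (3/130 + 3*I/26)*exp(3 - I)*sin(3 - I)
  Res(f, 2/3 + 2*I) = P(2/3 + 2*I)/Q'(2/3 + 2*I) = (exp(2/3 + 2*I)*sin(2/3 + 2*I))/(-47/9 - 17*I/3) = (-423/4810 + 459*I/4810)*exp(2/3 + 2*I)*sin(2/3 + 2*I)

Sum of residues inside C: (-423/4810 + 459*I/4810)*exp(2/3 + 2*I)*sin(2/3 + 2*I) + exp(1)*(12/185 - 39*I/185)*sin(1) + (3/130 + 3*I/26)*exp(3 - I)*sin(3 - I)
∮_C f(z) dz = 2πi · ((-423/4810 + 459*I/4810)*exp(2/3 + 2*I)*sin(2/3 + 2*I) + exp(1)*(12/185 - 39*I/185)*sin(1) + (3/130 + 3*I/26)*exp(3 - I)*sin(3 - I)) = pi*(-3/13 + 3*I/65)*exp(3 - I)*sin(3 - I) + exp(1)*pi*(78/185 + 24*I/185)*sin(1) + pi*(-459/2405 - 423*I/2405)*exp(2/3 + 2*I)*sin(2/3 + 2*I)

Final answer: pi*(-3/13 + 3*I/65)*exp(3 - I)*sin(3 - I) + exp(1)*pi*(78/185 + 24*I/185)*sin(1) + pi*(-459/2405 - 423*I/2405)*exp(2/3 + 2*I)*sin(2/3 + 2*I)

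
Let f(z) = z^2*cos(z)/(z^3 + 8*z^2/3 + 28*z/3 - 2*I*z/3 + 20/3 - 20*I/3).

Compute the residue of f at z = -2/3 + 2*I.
Write f(z) = P(z)/Q(z) with P(z) = z^2*cos(z) and Q(z) = z^3 + 8*z^2/3 + 28*z/3 - 2*I*z/3 + 20/3 - 20*I/3.
The denominator factors as Q(z) = (z + 2/3 - 2*I)*(z + 1 + 3*I)*(z + 1 - I), so z = -2/3 + 2*I is a simple zero of Q and P is analytic there; z = -2/3 + 2*I is therefore a simple pole and
  Res(f, z₀) = P(z₀)/Q'(z₀).

Q'(z) = 3*z^2 + 16*z/3 + 28/3 - 2*I/3, so Q'(-2/3 + 2*I) = -44/9 + 2*I.
P(-2/3 + 2*I) = (-32/9 - 8*I/3)*cos(2/3 - 2*I).

Res(f, -2/3 + 2*I) = ((-32/9 - 8*I/3)*cos(2/3 - 2*I))/(-44/9 + 2*I) = (244/565 + 408*I/565)*cos(2/3 - 2*I)

Final answer: (244/565 + 408*I/565)*cos(2/3 - 2*I)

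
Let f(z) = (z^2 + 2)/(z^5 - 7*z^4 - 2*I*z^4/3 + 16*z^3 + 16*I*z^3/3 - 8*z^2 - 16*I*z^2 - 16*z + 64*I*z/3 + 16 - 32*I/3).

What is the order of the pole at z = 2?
4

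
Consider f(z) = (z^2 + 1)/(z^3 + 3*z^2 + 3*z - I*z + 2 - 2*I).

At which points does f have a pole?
The singularities of f are the zeros of the denominator. Factoring,
  z^3 + 3*z^2 + 3*z - I*z + 2 - 2*I = (z + 2)*(z + 1 + I)*(z - I)
so the candidates are z = -2, z = -1 - I, z = I.

Check the numerator P(z) = z^2 + 1 at each one:
  P(-2) = 5 ≠ 0, so z = -2 is a (simple) pole.
  P(-1 - I) = 1 + 2*I ≠ 0, so z = -1 - I is a (simple) pole.
  P(I) = 0, so the factor (z - I) cancels and z = I is only a removable singularity, not a pole.

Poles of f: {-2, -1 - I}

Final answer: {-2, -1 - I}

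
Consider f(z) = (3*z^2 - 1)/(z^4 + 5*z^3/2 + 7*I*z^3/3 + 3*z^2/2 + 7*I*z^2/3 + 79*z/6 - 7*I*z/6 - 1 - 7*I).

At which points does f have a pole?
The singularities of f are the zeros of the denominator. Factoring,
  z^4 + 5*z^3/2 + 7*I*z^3/3 + 3*z^2/2 + 7*I*z^2/3 + 79*z/6 - 7*I*z/6 - 1 - 7*I = (z + 3*I)*(z - 2*I/3)*(z - 1/2 - I)*(z + 3 + I)
so the candidates are z = -3*I, z = 2*I/3, z = 1/2 + I, z = -3 - I.

Check the numerator P(z) = 3*z^2 - 1 at each one:
  P(-3*I) = -28 ≠ 0, so z = -3*I is a (simple) pole.
  P(2*I/3) = -7/3 ≠ 0, so z = 2*I/3 is a (simple) pole.
  P(1/2 + I) = -13/4 + 3*I ≠ 0, so z = 1/2 + I is a (simple) pole.
  P(-3 - I) = 23 + 18*I ≠ 0, so z = -3 - I is a (simple) pole.

Poles of f: {-3 - I, -3*I, 2*I/3, 1/2 + I}

Final answer: {-3 - I, -3*I, 2*I/3, 1/2 + I}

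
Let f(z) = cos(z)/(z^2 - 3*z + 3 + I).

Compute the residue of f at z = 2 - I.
Write f(z) = P(z)/Q(z) with P(z) = cos(z) and Q(z) = z^2 - 3*z + 3 + I.
The denominator factors as Q(z) = (z - 2 + I)*(z - 1 - I), so z = 2 - I is a simple zero of Q and P is analytic there; z = 2 - I is therefore a simple pole and
  Res(f, z₀) = P(z₀)/Q'(z₀).

Q'(z) = 2*z - 3, so Q'(2 - I) = 1 - 2*I.
P(2 - I) = cos(2 - I).

Res(f, 2 - I) = (cos(2 - I))/(1 - 2*I) = (1/5 + 2*I/5)*cos(2 - I)

Final answer: (1/5 + 2*I/5)*cos(2 - I)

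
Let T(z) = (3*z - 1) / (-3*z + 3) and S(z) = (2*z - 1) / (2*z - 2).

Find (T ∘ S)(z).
(-4*z + 1)/3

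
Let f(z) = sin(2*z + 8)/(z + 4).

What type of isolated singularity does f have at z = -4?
Let u = z + 4. The argument of sin is 2*z + 8 = 2u, so
  f = sin(2u)/u = ((2u) - (2u)^3/6 + ...)/u = 2 - (4/3)*u^2 + ...
The Laurent expansion about u = 0 has no negative powers; equivalently lim_{z→-4} f(z) = 2 exists and is finite.
So the singularity is removable.

Final answer: removable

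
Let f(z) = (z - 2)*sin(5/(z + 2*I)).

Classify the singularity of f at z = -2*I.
Let u = z + 2*I. Then
  sin(5/u) = Σ_{k≥0} (-1)^k (5)^(2k+1)/((2k+1)!·u^(2k+1)) = 5/u - 125/(6*u^3) + 625/(24*u^5) + ...
which has infinitely many negative powers of u, so sin(5/(z + 2*I)) has an essential singularity at z = -2*I.
The extra factor z - 2 is a nonzero polynomial; if the product had at most a pole at z = -2*I, dividing by that polynomial would leave sin(5/(z + 2*I)) with at most a pole too — contradiction. (Equivalently, the product's Laurent series still has infinitely many negative powers.)
So the singularity is essential.

Final answer: essential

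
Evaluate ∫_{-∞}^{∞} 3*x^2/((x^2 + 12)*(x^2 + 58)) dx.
Let f(z) = 3*z^2/((z^2 + 12)*(z^2 + 58)). The denominator has no real zeros and deg Q - deg P = 2 ≥ 2, so the integral of f over the upper semicircle |z| = R tends to 0 as R → ∞. Closing the contour in the upper half-plane,
  ∫_{-∞}^{∞} f(x) dx = 2πi · Σ Res(f, z_k)  over the poles with Im z_k > 0.

Zeros of the denominator: z^2 + 12 = 0 gives z = ±2*sqrt(3)*I; z^2 + 58 = 0 gives z = ±sqrt(58)*I.
Upper half-plane: z = 2*sqrt(3)*I, z = sqrt(58)*I (simple).

Each pole is a simple zero of Q(z) = z^4 + 70*z^2 + 696, so Res(f, z₀) = P(z₀)/Q'(z₀) with P(z) = 3*z^2, Q'(z) = 4*z^3 + 140*z:
  Res(f, 2*sqrt(3)*I) = (-36)/(184*sqrt(3)*I) = 3*sqrt(3)*I/46
  Res(f, sqrt(58)*I) = (-174)/(-92*sqrt(58)*I) = -3*sqrt(58)*I/92

Sum of residues: 3*I*(-sqrt(58) + 2*sqrt(3))/92
∫_{-∞}^{∞} f(x) dx = 2πi · (3*I*(-sqrt(58) + 2*sqrt(3))/92) = 3*pi*(-2*sqrt(3) + sqrt(58))/46

Final answer: 3*pi*(-2*sqrt(3) + sqrt(58))/46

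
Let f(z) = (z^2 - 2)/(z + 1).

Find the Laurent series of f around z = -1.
Put w = z - (-1), i.e. z = w - 1. The denominator is w, so it suffices to rewrite the numerator in powers of w.

P(z) = z^2 - 2
P(w - 1) = -1 - 2*w + w^2

Dividing each term by w:
  f = -1/w - 2 + w

Substituting back w = z + 1:
  f(z) = -1/(z + 1) - 2 + (z + 1)

The series is finite because the numerator is a polynomial; the negative powers form the principal part, and the coefficient of 1/(z + 1) gives Res(f, -1) = -1.

Final answer: -1/(z + 1) - 2 + (z + 1)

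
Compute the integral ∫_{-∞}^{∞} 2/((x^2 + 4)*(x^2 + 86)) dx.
Let f(z) = 2/((z^2 + 4)*(z^2 + 86)). The denominator has no real zeros and deg Q - deg P = 4 ≥ 2, so the integral of f over the upper semicircle |z| = R tends to 0 as R → ∞. Closing the contour in the upper half-plane,
  ∫_{-∞}^{∞} f(x) dx = 2πi · Σ Res(f, z_k)  over the poles with Im z_k > 0.

Zeros of the denominator: z^2 + 86 = 0 gives z = ±sqrt(86)*I; z^2 + 4 = 0 gives z = ±2*I.
Upper half-plane: z = 2*I, z = sqrt(86)*I (simple).

Each pole is a simple zero of Q(z) = z^4 + 90*z^2 + 344, so Res(f, z₀) = P(z₀)/Q'(z₀) with P(z) = 2, Q'(z) = 4*z^3 + 180*z:
  Res(f, 2*I) = (2)/(328*I) = -I/164
  Res(f, sqrt(86)*I) = (2)/(-164*sqrt(86)*I) = sqrt(86)*I/7052

Sum of residues: I*(-43 + sqrt(86))/7052
∫_{-∞}^{∞} f(x) dx = 2πi · (I*(-43 + sqrt(86))/7052) = pi*(43 - sqrt(86))/3526

Final answer: pi*(43 - sqrt(86))/3526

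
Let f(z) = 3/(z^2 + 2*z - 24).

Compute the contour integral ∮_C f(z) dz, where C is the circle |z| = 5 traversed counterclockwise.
By the residue theorem, ∮_C f(z) dz = 2πi · (sum of the residues of f at the poles inside |z| = 5).

The denominator factors as (z + 6)*(z - 4), so the singularities of f are simple poles at z = -6, z = 4.
  |-6|² = 36 > 25 = 5², so this pole is outside the contour.
  |4|² = 16 < 25 = 5², so this pole is inside the contour.

With P(z) = 3 and Q(z) = z^2 + 2*z - 24, each pole is simple, so Res(f, z₀) = P(z₀)/Q'(z₀) with Q'(z) = 2*z + 2.
  Res(f, 4) = P(4)/Q'(4) = (3)/(10) = 3/10

∮_C f(z) dz = 2πi · (3/10) = 3*I*pi/5

Final answer: 3*I*pi/5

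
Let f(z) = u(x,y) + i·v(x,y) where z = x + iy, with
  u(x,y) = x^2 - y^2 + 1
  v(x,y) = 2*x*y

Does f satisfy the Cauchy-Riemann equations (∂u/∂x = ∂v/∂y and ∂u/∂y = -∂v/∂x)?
∂u/∂x = 2*x
∂v/∂y = 2*x
∂u/∂y = -2*y
∂v/∂x = 2*y
∂u/∂x = ∂v/∂y and ∂u/∂y = -∂v/∂x hold identically; f is analytic.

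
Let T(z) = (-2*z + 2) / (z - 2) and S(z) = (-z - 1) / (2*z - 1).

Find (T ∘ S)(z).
(T ∘ S)(z) = T(S(z)) = ((-2)*S(z) + (2))/((1)*S(z) + (-2)). Multiply numerator and denominator by 2*z - 1:
  numerator:   (-2)*(-z - 1) + (2)*(2*z - 1) = 6*z
  denominator: (1)*(-z - 1) + (-2)*(2*z - 1) = -5*z + 1
(T ∘ S)(z) = 6*z/(-5*z + 1) = -6*z/(5*z - 1)

Final answer: -6*z/(5*z - 1)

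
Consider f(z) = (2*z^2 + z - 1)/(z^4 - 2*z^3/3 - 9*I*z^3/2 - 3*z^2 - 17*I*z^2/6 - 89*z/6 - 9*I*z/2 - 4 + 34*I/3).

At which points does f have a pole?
{-1 - 3*I/2, I, 2/3 + 2*I, 1 + 3*I}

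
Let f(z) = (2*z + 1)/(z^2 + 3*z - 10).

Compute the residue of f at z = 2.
Write f(z) = P(z)/Q(z) with P(z) = 2*z + 1 and Q(z) = z^2 + 3*z - 10.
The denominator factors as Q(z) = (z + 5)*(z - 2), so z = 2 is a simple zero of Q and P is analytic there; z = 2 is therefore a simple pole and
  Res(f, z₀) = P(z₀)/Q'(z₀).

Q'(z) = 2*z + 3, so Q'(2) = 7.
P(2) = 5.

Res(f, 2) = (5)/(7) = 5/7

Final answer: 5/7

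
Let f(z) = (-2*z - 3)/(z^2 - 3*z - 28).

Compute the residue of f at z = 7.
-17/11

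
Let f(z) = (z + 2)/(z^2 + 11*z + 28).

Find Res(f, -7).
5/3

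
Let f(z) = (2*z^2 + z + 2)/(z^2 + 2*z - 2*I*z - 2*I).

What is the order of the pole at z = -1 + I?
Factor the denominator:
  z^2 + 2*z - 2*I*z - 2*I = (z + 1 - I)^2

The numerator P(z) = 2*z^2 + z + 2 has P(-1 + I) = 1 - 3*I ≠ 0, so no factor of (z + 1 - I) cancels.
Near z = -1 + I we can therefore write f(z) = g(z)/(z + 1 - I)^2 with g analytic at -1 + I and g(-1 + I) ≠ 0 (g is just the numerator).

Hence z = -1 + I is a pole of order 2.

Final answer: 2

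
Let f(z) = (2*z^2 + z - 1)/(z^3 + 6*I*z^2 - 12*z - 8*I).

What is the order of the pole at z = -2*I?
Factor the denominator:
  z^3 + 6*I*z^2 - 12*z - 8*I = (z + 2*I)^3

The numerator P(z) = 2*z^2 + z - 1 has P(-2*I) = -9 - 2*I ≠ 0, so no factor of (z + 2*I) cancels.
Near z = -2*I we can therefore write f(z) = g(z)/(z + 2*I)^3 with g analytic at -2*I and g(-2*I) ≠ 0 (g is just the numerator).

Hence z = -2*I is a pole of order 3.

Final answer: 3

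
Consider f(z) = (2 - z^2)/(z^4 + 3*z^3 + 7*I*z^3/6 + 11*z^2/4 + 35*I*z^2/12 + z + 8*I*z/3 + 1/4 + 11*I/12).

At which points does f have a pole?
The singularities of f are the zeros of the denominator. Factoring,
  z^4 + 3*z^3 + 7*I*z^3/6 + 11*z^2/4 + 35*I*z^2/12 + z + 8*I*z/3 + 1/4 + 11*I/12 = (z + 1)*(z + 1/2 - I/3)*(z + I)*(z + 3/2 + I/2)
so the candidates are z = -1, z = -1/2 + I/3, z = -I, z = -3/2 - I/2.

Check the numerator P(z) = 2 - z^2 at each one:
  P(-1) = 1 ≠ 0, so z = -1 is a (simple) pole.
  P(-1/2 + I/3) = 67/36 + I/3 ≠ 0, so z = -1/2 + I/3 is a (simple) pole.
  P(-I) = 3 ≠ 0, so z = -I is a (simple) pole.
  P(-3/2 - I/2) = -3*I/2 ≠ 0, so z = -3/2 - I/2 is a (simple) pole.

Poles of f: {-3/2 - I/2, -1, -1/2 + I/3, -I}

Final answer: {-3/2 - I/2, -1, -1/2 + I/3, -I}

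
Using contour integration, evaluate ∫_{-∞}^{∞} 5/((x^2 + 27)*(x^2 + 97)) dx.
pi*(-9*sqrt(97) + 97*sqrt(3))/12222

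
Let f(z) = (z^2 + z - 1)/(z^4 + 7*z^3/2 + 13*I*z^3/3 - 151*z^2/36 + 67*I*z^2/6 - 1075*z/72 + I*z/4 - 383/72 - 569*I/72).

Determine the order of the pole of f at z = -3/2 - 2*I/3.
Factor the denominator:
  z^4 + 7*z^3/2 + 13*I*z^3/3 - 151*z^2/36 + 67*I*z^2/6 - 1075*z/72 + I*z/4 - 383/72 - 569*I/72 = (z + 3/2 + 2*I/3)^2*(z + 3/2 + 2*I)*(z - 1 + I)

The numerator P(z) = z^2 + z - 1 has P(-3/2 - 2*I/3) = -25/36 + 4*I/3 ≠ 0, so no factor of (z + 3/2 + 2*I/3) cancels.
Near z = -3/2 - 2*I/3 we can therefore write f(z) = g(z)/(z + 3/2 + 2*I/3)^2 with g analytic at -3/2 - 2*I/3 and g(-3/2 - 2*I/3) ≠ 0 (g is the numerator divided by the remaining denominator factors).

Hence z = -3/2 - 2*I/3 is a pole of order 2.

Final answer: 2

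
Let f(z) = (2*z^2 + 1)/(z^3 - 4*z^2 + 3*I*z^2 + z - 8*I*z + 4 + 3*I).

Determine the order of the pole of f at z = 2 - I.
2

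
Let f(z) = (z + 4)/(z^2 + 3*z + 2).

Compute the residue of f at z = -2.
-2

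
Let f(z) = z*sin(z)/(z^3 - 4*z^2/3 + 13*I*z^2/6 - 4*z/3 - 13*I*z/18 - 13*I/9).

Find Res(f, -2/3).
Write f(z) = P(z)/Q(z) with P(z) = z*sin(z) and Q(z) = z^3 - 4*z^2/3 + 13*I*z^2/6 - 4*z/3 - 13*I*z/18 - 13*I/9.
The denominator factors as Q(z) = (z + 2/3)*(z - 1 + 3*I/2)*(z - 1 + 2*I/3), so z = -2/3 is a simple zero of Q and P is analytic there; z = -2/3 is therefore a simple pole and
  Res(f, z₀) = P(z₀)/Q'(z₀).

Q'(z) = 3*z^2 - 8*z/3 + 13*I*z/3 - 4/3 - 13*I/18, so Q'(-2/3) = 16/9 - 65*I/18.
P(-2/3) = 2*sin(2/3)/3.

Res(f, -2/3) = (2*sin(2/3)/3)/(16/9 - 65*I/18) = (384/5249 + 780*I/5249)*sin(2/3)

Final answer: (384/5249 + 780*I/5249)*sin(2/3)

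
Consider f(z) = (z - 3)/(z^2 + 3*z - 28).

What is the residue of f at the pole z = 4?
1/11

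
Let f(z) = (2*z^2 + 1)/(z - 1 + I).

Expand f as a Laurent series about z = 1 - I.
Put w = z - (1 - I), i.e. z = w + 1 - I. The denominator is w, so it suffices to rewrite the numerator in powers of w.

P(z) = 2*z^2 + 1
P(w + 1 - I) = 1 - 4*I + (4 - 4*I)*w + 2*w^2

Dividing each term by w:
  f = (1 - 4*I)/w + 4 - 4*I + 2*w

Substituting back w = z - 1 + I:
  f(z) = (1 - 4*I)/(z - 1 + I) + 4 - 4*I + 2*(z - 1 + I)

The series is finite because the numerator is a polynomial; the negative powers form the principal part, and the coefficient of 1/(z - 1 + I) gives Res(f, 1 - I) = 1 - 4*I.

Final answer: (1 - 4*I)/(z - 1 + I) + 4 - 4*I + 2*(z - 1 + I)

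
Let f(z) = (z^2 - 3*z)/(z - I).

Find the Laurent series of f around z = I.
Put w = z - (I), i.e. z = w + I. The denominator is w, so it suffices to rewrite the numerator in powers of w.

P(z) = z^2 - 3*z
P(w + I) = -1 - 3*I + (-3 + 2*I)*w + w^2

Dividing each term by w:
  f = (-1 - 3*I)/w - 3 + 2*I + w

Substituting back w = z - I:
  f(z) = (-1 - 3*I)/(z - I) - 3 + 2*I + (z - I)

The series is finite because the numerator is a polynomial; the negative powers form the principal part, and the coefficient of 1/(z - I) gives Res(f, I) = -1 - 3*I.

Final answer: (-1 - 3*I)/(z - I) - 3 + 2*I + (z - I)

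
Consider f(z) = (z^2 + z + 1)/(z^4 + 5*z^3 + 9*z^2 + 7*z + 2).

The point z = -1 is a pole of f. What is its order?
Factor the denominator:
  z^4 + 5*z^3 + 9*z^2 + 7*z + 2 = (z + 1)^3*(z + 2)

The numerator P(z) = z^2 + z + 1 has P(-1) = 1 ≠ 0, so no factor of (z + 1) cancels.
Near z = -1 we can therefore write f(z) = g(z)/(z + 1)^3 with g analytic at -1 and g(-1) ≠ 0 (g is the numerator divided by the remaining denominator factors).

Hence z = -1 is a pole of order 3.

Final answer: 3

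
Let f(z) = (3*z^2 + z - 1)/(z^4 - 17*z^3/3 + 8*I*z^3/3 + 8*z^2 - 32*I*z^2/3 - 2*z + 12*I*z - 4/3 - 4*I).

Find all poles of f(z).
The singularities of f are the zeros of the denominator. Factoring,
  z^4 - 17*z^3/3 + 8*I*z^3/3 + 8*z^2 - 32*I*z^2/3 - 2*z + 12*I*z - 4/3 - 4*I = (z - 1 + I)*(z - 1)*(z - 3 + I)*(z - 2/3 + 2*I/3)
so the candidates are z = 1 - I, z = 1, z = 3 - I, z = 2/3 - 2*I/3.

Check the numerator P(z) = 3*z^2 + z - 1 at each one:
  P(1 - I) = -7*I ≠ 0, so z = 1 - I is a (simple) pole.
  P(1) = 3 ≠ 0, so z = 1 is a (simple) pole.
  P(3 - I) = 26 - 19*I ≠ 0, so z = 3 - I is a (simple) pole.
  P(2/3 - 2*I/3) = -1/3 - 10*I/3 ≠ 0, so z = 2/3 - 2*I/3 is a (simple) pole.

Poles of f: {2/3 - 2*I/3, 1 - I, 1, 3 - I}

Final answer: {2/3 - 2*I/3, 1 - I, 1, 3 - I}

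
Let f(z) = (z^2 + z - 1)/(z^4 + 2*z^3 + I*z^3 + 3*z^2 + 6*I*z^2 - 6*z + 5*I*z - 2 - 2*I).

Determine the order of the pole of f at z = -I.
Factor the denominator:
  z^4 + 2*z^3 + I*z^3 + 3*z^2 + 6*I*z^2 - 6*z + 5*I*z - 2 - 2*I = (z + I)^3*(z + 2 - 2*I)

The numerator P(z) = z^2 + z - 1 has P(-I) = -2 - I ≠ 0, so no factor of (z + I) cancels.
Near z = -I we can therefore write f(z) = g(z)/(z + I)^3 with g analytic at -I and g(-I) ≠ 0 (g is the numerator divided by the remaining denominator factors).

Hence z = -I is a pole of order 3.

Final answer: 3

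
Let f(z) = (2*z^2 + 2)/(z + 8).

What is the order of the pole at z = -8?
1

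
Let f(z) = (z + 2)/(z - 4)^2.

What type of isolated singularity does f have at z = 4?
Write f(z) = g(z)/(z - 4)^2 with g(z) = z + 2.
g is entire and g(4) = 6 ≠ 0, so no factor of (z - 4) cancels: the Laurent expansion of f about z = 4 starts at the power -2, i.e. lim_{z→z₀} (z - z₀)^2 f(z) = 6 is finite and nonzero.
So z = 4 is a pole of order 2.

Final answer: pole of order 2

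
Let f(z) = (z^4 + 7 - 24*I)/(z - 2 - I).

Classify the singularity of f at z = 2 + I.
The numerator vanishes at z = 2 + I ((2 + I)^4 = -7 + 24*I), so it is divisible by z - 2 - I:
  z^4 + 7 - 24*I = (z - 2 - I)*(z^3 + 2*z^2 + I*z^2 + 3*z + 4*I*z + 2 + 11*I)
Hence for z ≠ 2 + I, f(z) = z^3 + 2*z^2 + I*z^2 + 3*z + 4*I*z + 2 + 11*I, a polynomial, and lim_{z→2 + I} f(z) = 8 + 44*I is finite.
So the singularity is removable.

Final answer: removable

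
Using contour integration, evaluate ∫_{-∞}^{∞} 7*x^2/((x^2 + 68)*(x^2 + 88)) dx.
7*pi*(-sqrt(17) + sqrt(22))/10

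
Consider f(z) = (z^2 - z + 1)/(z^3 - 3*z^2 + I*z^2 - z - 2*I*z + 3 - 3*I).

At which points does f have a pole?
{-1, 1 - I, 3}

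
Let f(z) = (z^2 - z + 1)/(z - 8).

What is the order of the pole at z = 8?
Factor the denominator:
  z - 8 = (z - 8)

The numerator P(z) = z^2 - z + 1 has P(8) = 57 ≠ 0, so no factor of (z - 8) cancels.
Near z = 8 we can therefore write f(z) = g(z)/(z - 8) with g analytic at 8 and g(8) ≠ 0 (g is just the numerator).

Hence z = 8 is a pole of order 1.

Final answer: 1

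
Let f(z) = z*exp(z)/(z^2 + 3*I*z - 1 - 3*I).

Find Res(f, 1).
Write f(z) = P(z)/Q(z) with P(z) = z*exp(z) and Q(z) = z^2 + 3*I*z - 1 - 3*I.
The denominator factors as Q(z) = (z - 1)*(z + 1 + 3*I), so z = 1 is a simple zero of Q and P is analytic there; z = 1 is therefore a simple pole and
  Res(f, z₀) = P(z₀)/Q'(z₀).

Q'(z) = 2*z + 3*I, so Q'(1) = 2 + 3*I.
P(1) = exp(1).

Res(f, 1) = (exp(1))/(2 + 3*I) = exp(1)*(2/13 - 3*I/13)

Final answer: exp(1)*(2/13 - 3*I/13)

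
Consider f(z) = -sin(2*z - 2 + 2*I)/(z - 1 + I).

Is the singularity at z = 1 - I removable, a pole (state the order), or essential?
removable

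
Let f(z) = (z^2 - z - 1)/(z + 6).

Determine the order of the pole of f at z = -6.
Factor the denominator:
  z + 6 = (z + 6)

The numerator P(z) = z^2 - z - 1 has P(-6) = 41 ≠ 0, so no factor of (z + 6) cancels.
Near z = -6 we can therefore write f(z) = g(z)/(z + 6) with g analytic at -6 and g(-6) ≠ 0 (g is just the numerator).

Hence z = -6 is a pole of order 1.

Final answer: 1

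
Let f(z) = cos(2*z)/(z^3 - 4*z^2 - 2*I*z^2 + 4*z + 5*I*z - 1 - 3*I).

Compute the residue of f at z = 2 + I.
Write f(z) = P(z)/Q(z) with P(z) = cos(2*z) and Q(z) = z^3 - 4*z^2 - 2*I*z^2 + 4*z + 5*I*z - 1 - 3*I.
The denominator factors as Q(z) = (z - 2 - I)*(z - 1)*(z - 1 - I), so z = 2 + I is a simple zero of Q and P is analytic there; z = 2 + I is therefore a simple pole and
  Res(f, z₀) = P(z₀)/Q'(z₀).

Q'(z) = 3*z^2 - 8*z - 4*I*z + 4 + 5*I, so Q'(2 + I) = 1 + I.
P(2 + I) = cos(4 + 2*I).

Res(f, 2 + I) = (cos(4 + 2*I))/(1 + I) = (1/2 - I/2)*cos(4 + 2*I)

Final answer: (1/2 - I/2)*cos(4 + 2*I)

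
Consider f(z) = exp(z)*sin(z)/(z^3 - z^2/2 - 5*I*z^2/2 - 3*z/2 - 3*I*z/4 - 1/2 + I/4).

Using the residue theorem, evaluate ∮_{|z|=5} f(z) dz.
By the residue theorem, ∮_C f(z) dz = 2πi · (sum of the residues of f at the poles inside |z| = 5).

The denominator factors as (z + 1/2)*(z - 1 - 2*I)*(z - I/2), so the singularities of f are simple poles at z = -1/2, z = 1 + 2*I, z = I/2.
  |-1/2|² = 1/4 < 25 = 5², so this pole is inside the contour.
  |1 + 2*I|² = 5 < 25 = 5², so this pole is inside the contour.
  |I/2|² = 1/4 < 25 = 5², so this pole is inside the contour.

With P(z) = exp(z)*sin(z) and Q(z) = z^3 - z^2/2 - 5*I*z^2/2 - 3*z/2 - 3*I*z/4 - 1/2 + I/4, each pole is simple, so Res(f, z₀) = P(z₀)/Q'(z₀) with Q'(z) = 3*z^2 - z - 5*I*z - 3/2 - 3*I/4.
  Res(f, -1/2) = P(-1/2)/Q'(-1/2) = (-exp(-1/2)*sin(1/2))/(-1/4 + 7*I/4) = (2/25 + 14*I/25)*exp(-1/2)*sin(1/2)
  Res(f, 1 + 2*I) = P(1 + 2*I)/Q'(1 + 2*I) = (exp(1 + 2*I)*sin(1 + 2*I))/(-3/2 + 17*I/4) = (-24/325 - 68*I/325)*exp(1 + 2*I)*sin(1 + 2*I)
  Res(f, I/2) = P(I/2)/Q'(I/2) = (I*exp(I/2)*sinh(1/2))/(1/4 - 5*I/4) = (-10/13 + 2*I/13)*exp(I/2)*sinh(1/2)

Sum of residues inside C: (-10/13 + 2*I/13)*exp(I/2)*sinh(1/2) + (2/25 + 14*I/25)*exp(-1/2)*sin(1/2) + (-24/325 - 68*I/325)*exp(1 + 2*I)*sin(1 + 2*I)
∮_C f(z) dz = 2πi · ((-10/13 + 2*I/13)*exp(I/2)*sinh(1/2) + (2/25 + 14*I/25)*exp(-1/2)*sin(1/2) + (-24/325 - 68*I/325)*exp(1 + 2*I)*sin(1 + 2*I)) = pi*(-4/13 - 20*I/13)*exp(I/2)*sinh(1/2) + pi*(-28/25 + 4*I/25)*exp(-1/2)*sin(1/2) + pi*(136/325 - 48*I/325)*exp(1 + 2*I)*sin(1 + 2*I)

Final answer: pi*(-4/13 - 20*I/13)*exp(I/2)*sinh(1/2) + pi*(-28/25 + 4*I/25)*exp(-1/2)*sin(1/2) + pi*(136/325 - 48*I/325)*exp(1 + 2*I)*sin(1 + 2*I)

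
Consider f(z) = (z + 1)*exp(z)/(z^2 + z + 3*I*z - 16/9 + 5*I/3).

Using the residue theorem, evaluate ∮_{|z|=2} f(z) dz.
By the residue theorem, ∮_C f(z) dz = 2πi · (sum of the residues of f at the poles inside |z| = 2).

The denominator factors as (z + 1/3 + 2*I)*(z + 2/3 + I), so the singularities of f are simple poles at z = -1/3 - 2*I, z = -2/3 - I.
  |-1/3 - 2*I|² = 37/9 > 4 = 2², so this pole is outside the contour.
  |-2/3 - I|² = 13/9 < 4 = 2², so this pole is inside the contour.

With P(z) = (z + 1)*exp(z) and Q(z) = z^2 + z + 3*I*z - 16/9 + 5*I/3, each pole is simple, so Res(f, z₀) = P(z₀)/Q'(z₀) with Q'(z) = 2*z + 1 + 3*I.
  Res(f, -2/3 - I) = P(-2/3 - I)/Q'(-2/3 - I) = ((1/3 - I)*exp(-2/3 - I))/(-1/3 + I) = -exp(-2/3 - I)

∮_C f(z) dz = 2πi · (-exp(-2/3 - I)) = -2*I*pi*exp(-2/3 - I)

Final answer: -2*I*pi*exp(-2/3 - I)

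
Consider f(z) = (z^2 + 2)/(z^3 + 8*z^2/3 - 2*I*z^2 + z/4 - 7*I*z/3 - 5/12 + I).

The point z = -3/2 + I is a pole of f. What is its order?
Factor the denominator:
  z^3 + 8*z^2/3 - 2*I*z^2 + z/4 - 7*I*z/3 - 5/12 + I = (z + 3/2 - I)^2*(z - 1/3)

The numerator P(z) = z^2 + 2 has P(-3/2 + I) = 13/4 - 3*I ≠ 0, so no factor of (z + 3/2 - I) cancels.
Near z = -3/2 + I we can therefore write f(z) = g(z)/(z + 3/2 - I)^2 with g analytic at -3/2 + I and g(-3/2 + I) ≠ 0 (g is the numerator divided by the remaining denominator factors).

Hence z = -3/2 + I is a pole of order 2.

Final answer: 2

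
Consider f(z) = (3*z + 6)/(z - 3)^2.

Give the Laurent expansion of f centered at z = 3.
15/(z - 3)^2 + 3/(z - 3)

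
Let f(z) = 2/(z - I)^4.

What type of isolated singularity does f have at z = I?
Write f(z) = g(z)/(z - I)^4 with g(z) = 2.
g is entire and g(I) = 2 ≠ 0, so no factor of (z - I) cancels: the Laurent expansion of f about z = I starts at the power -4, i.e. lim_{z→z₀} (z - z₀)^4 f(z) = 2 is finite and nonzero.
So z = I is a pole of order 4.

Final answer: pole of order 4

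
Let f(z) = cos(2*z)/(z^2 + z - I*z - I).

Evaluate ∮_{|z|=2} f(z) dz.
By the residue theorem, ∮_C f(z) dz = 2πi · (sum of the residues of f at the poles inside |z| = 2).

The denominator factors as (z + 1)*(z - I), so the singularities of f are simple poles at z = -1, z = I.
  |-1|² = 1 < 4 = 2², so this pole is inside the contour.
  |I|² = 1 < 4 = 2², so this pole is inside the contour.

With P(z) = cos(2*z) and Q(z) = z^2 + z - I*z - I, each pole is simple, so Res(f, z₀) = P(z₀)/Q'(z₀) with Q'(z) = 2*z + 1 - I.
  Res(f, -1) = P(-1)/Q'(-1) = (cos(2))/(-1 - I) = (-1/2 + I/2)*cos(2)
  Res(f, I) = P(I)/Q'(I) = (cosh(2))/(1 + I) = (1/2 - I/2)*cosh(2)

Sum of residues inside C: (1/2 - I/2)*cosh(2) + (-1/2 + I/2)*cos(2)
∮_C f(z) dz = 2πi · ((1/2 - I/2)*cosh(2) + (-1/2 + I/2)*cos(2)) = pi*(-1 - I)*cos(2) + pi*(1 + I)*cosh(2)

Final answer: pi*(-1 - I)*cos(2) + pi*(1 + I)*cosh(2)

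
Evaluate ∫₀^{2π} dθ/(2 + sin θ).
Call the integral J. The integrand is 2π-periodic and we integrate over a full period, so shifting θ does not change the value (θ → θ + π/2 turns sin θ into cos θ). Hence
  J = ∫₀^{2π} dθ/(2 + cos θ).
Put z = e^{iθ}: then cos θ = (z + 1/z)/2, dθ = dz/(iz), and z runs once counterclockwise around |z| = 1:
  J = ∮_{|z|=1} 1/(2 + (z + 1/z)/2) · dz/(iz) = (2/i) ∮_{|z|=1} dz/(z^2 + 4*z + 1).
The roots of z^2 + 4*z + 1 are z = (-2 ± sqrt(2^2 - 1^2)), with sqrt(3) = sqrt(3); their product is 1, so only z₊ = -2 + sqrt(3) lies inside the unit circle (z₋ = -2 - sqrt(3) lies outside).
z₊ is a simple zero of q(z) = z^2 + 4*z + 1, so Res(1/q, z₊) = 1/q'(z₊) with q'(z) = 2*z + 4; and q'(z₊) = (z₊ - z₋) = 2*sqrt(3).
Therefore J = (2/i) · 2πi · 1/(2*sqrt(3)) = 2*pi/(sqrt(3)) = 2*sqrt(3)*pi/3

Final answer: 2*sqrt(3)*pi/3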